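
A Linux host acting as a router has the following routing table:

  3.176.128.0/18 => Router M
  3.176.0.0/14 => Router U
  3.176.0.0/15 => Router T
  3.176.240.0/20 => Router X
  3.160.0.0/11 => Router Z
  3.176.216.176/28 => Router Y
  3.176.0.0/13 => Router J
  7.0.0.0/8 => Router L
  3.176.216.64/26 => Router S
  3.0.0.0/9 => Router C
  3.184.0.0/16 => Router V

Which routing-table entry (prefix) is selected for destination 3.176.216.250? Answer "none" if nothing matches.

Entries matching 3.176.216.250:
  3.160.0.0/11 (3.160.0.0 - 3.191.255.255)
  3.176.0.0/13 (3.176.0.0 - 3.183.255.255)
  3.176.0.0/14 (3.176.0.0 - 3.179.255.255)
  3.176.0.0/15 (3.176.0.0 - 3.177.255.255)
Most specific is 3.176.0.0/15.

3.176.0.0/15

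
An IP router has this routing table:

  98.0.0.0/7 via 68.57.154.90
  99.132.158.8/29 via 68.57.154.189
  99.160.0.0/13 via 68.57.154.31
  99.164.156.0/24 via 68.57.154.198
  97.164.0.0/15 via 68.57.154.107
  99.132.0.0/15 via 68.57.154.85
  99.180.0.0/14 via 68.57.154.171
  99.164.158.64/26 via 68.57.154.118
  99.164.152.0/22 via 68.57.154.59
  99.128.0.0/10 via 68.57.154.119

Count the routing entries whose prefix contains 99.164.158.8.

Prefixes containing 99.164.158.8:
  98.0.0.0/7 (98.0.0.0 - 99.255.255.255)
  99.128.0.0/10 (99.128.0.0 - 99.191.255.255)
  99.160.0.0/13 (99.160.0.0 - 99.167.255.255)
Total matching entries: 3.

3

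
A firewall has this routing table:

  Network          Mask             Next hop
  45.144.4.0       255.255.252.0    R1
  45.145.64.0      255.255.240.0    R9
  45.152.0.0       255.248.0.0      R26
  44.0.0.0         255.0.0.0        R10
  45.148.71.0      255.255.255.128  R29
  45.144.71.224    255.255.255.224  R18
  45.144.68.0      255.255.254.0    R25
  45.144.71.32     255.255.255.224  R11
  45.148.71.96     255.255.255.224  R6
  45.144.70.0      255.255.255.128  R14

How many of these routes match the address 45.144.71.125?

No listed prefix contains 45.144.71.125.
Total matching entries: 0.

0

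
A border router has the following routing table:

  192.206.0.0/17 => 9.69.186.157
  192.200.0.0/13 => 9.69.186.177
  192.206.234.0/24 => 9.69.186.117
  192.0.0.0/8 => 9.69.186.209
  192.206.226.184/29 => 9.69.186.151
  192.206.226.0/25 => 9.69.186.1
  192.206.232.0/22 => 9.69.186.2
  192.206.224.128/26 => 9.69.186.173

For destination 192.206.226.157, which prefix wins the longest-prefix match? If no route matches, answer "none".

192.200.0.0/13

Entries matching 192.206.226.157:
  192.0.0.0/8 (192.0.0.0 - 192.255.255.255)
  192.200.0.0/13 (192.200.0.0 - 192.207.255.255)
Most specific is 192.200.0.0/13.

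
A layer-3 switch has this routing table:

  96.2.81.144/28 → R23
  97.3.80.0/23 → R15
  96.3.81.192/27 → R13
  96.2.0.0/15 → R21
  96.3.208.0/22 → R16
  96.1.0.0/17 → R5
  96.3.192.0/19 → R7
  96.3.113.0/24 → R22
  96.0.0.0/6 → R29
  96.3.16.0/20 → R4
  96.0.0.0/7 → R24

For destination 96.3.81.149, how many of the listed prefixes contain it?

3

Prefixes containing 96.3.81.149:
  96.0.0.0/6 (96.0.0.0 - 99.255.255.255)
  96.0.0.0/7 (96.0.0.0 - 97.255.255.255)
  96.2.0.0/15 (96.2.0.0 - 96.3.255.255)
Total matching entries: 3.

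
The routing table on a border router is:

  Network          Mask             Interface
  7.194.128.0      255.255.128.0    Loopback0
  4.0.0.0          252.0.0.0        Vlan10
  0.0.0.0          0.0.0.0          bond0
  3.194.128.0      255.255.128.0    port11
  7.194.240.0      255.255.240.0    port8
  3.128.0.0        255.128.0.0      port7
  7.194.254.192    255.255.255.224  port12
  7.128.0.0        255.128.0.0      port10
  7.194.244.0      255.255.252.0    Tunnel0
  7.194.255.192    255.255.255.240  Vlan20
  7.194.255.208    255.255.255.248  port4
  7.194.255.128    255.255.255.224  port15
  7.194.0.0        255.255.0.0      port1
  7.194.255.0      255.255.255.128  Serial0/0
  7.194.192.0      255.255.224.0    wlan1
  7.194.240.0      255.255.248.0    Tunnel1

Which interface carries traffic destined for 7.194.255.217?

port8

Routes whose prefix contains 7.194.255.217:
  0.0.0.0/0 (default, matches everything) -> bond0
  4.0.0.0/6 (4.0.0.0 - 7.255.255.255) -> Vlan10
  7.128.0.0/9 (7.128.0.0 - 7.255.255.255) -> port10
  7.194.0.0/16 (7.194.0.0 - 7.194.255.255) -> port1
  7.194.128.0/17 (7.194.128.0 - 7.194.255.255) -> Loopback0
  7.194.240.0/20 (7.194.240.0 - 7.194.255.255) -> port8
More-specific entries that do NOT match:
  7.194.255.208/29 (7.194.255.208 - 7.194.255.215) does not contain 7.194.255.217
  7.194.255.192/28 (7.194.255.192 - 7.194.255.207) does not contain 7.194.255.217
  7.194.254.192/27 (7.194.254.192 - 7.194.254.223) does not contain 7.194.255.217
  7.194.255.128/27 (7.194.255.128 - 7.194.255.159) does not contain 7.194.255.217
  7.194.255.0/25 (7.194.255.0 - 7.194.255.127) does not contain 7.194.255.217
  7.194.244.0/22 (7.194.244.0 - 7.194.247.255) does not contain 7.194.255.217
  7.194.240.0/21 (7.194.240.0 - 7.194.247.255) does not contain 7.194.255.217
Longest matching prefix is /20 -> interface port8.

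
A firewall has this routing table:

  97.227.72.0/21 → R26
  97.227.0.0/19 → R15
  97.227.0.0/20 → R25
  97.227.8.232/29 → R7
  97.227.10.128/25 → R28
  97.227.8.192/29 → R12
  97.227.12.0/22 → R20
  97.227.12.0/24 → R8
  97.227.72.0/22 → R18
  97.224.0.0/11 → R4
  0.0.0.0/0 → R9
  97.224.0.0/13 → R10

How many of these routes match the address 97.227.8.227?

Prefixes containing 97.227.8.227:
  0.0.0.0/0 (default, matches everything)
  97.224.0.0/11 (97.224.0.0 - 97.255.255.255)
  97.224.0.0/13 (97.224.0.0 - 97.231.255.255)
  97.227.0.0/19 (97.227.0.0 - 97.227.31.255)
  97.227.0.0/20 (97.227.0.0 - 97.227.15.255)
Total matching entries: 5.

5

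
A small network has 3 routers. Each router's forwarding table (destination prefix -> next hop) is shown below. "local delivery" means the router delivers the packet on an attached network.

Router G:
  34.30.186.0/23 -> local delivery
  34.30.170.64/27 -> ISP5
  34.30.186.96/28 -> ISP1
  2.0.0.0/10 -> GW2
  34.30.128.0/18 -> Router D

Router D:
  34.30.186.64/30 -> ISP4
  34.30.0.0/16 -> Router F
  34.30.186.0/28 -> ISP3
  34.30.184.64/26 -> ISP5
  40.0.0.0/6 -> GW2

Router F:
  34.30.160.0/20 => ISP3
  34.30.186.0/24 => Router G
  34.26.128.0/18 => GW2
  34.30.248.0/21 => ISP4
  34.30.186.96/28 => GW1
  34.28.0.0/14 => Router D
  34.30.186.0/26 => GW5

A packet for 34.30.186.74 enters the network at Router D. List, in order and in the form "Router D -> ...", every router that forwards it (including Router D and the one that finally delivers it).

Router D -> Router F -> Router G

At Router D: longest match for 34.30.186.74 is 34.30.0.0/16 -> Router F
At Router F: longest match for 34.30.186.74 is 34.30.186.0/24 -> Router G
At Router G: longest match for 34.30.186.74 is 34.30.186.0/23 -> local delivery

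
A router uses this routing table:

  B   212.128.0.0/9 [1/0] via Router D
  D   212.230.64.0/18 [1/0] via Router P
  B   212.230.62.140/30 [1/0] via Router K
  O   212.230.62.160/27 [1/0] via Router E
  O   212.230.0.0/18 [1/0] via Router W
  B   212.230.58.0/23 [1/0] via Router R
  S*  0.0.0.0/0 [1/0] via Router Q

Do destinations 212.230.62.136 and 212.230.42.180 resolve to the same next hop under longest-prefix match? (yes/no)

yes

212.230.62.136: longest match 212.230.0.0/18 -> Router W
212.230.42.180: longest match 212.230.0.0/18 -> Router W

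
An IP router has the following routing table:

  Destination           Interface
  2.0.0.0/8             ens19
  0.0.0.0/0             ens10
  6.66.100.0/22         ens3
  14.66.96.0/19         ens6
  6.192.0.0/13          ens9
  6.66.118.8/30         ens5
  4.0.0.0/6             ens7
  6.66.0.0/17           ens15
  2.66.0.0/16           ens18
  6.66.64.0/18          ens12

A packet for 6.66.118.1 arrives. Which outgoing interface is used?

ens12

Routes whose prefix contains 6.66.118.1:
  0.0.0.0/0 (default, matches everything) -> ens10
  4.0.0.0/6 (4.0.0.0 - 7.255.255.255) -> ens7
  6.66.0.0/17 (6.66.0.0 - 6.66.127.255) -> ens15
  6.66.64.0/18 (6.66.64.0 - 6.66.127.255) -> ens12
More-specific entries that do NOT match:
  6.66.118.8/30 (6.66.118.8 - 6.66.118.11) does not contain 6.66.118.1
  6.66.100.0/22 (6.66.100.0 - 6.66.103.255) does not contain 6.66.118.1
  14.66.96.0/19 (14.66.96.0 - 14.66.127.255) does not contain 6.66.118.1
Longest matching prefix is /18 -> interface ens12.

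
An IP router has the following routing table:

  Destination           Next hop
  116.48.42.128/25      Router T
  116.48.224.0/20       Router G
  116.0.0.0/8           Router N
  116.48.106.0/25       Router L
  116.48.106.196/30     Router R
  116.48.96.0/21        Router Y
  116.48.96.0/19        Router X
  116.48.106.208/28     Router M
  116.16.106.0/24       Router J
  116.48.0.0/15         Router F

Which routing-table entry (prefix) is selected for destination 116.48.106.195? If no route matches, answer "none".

116.48.96.0/19

Entries matching 116.48.106.195:
  116.0.0.0/8 (116.0.0.0 - 116.255.255.255)
  116.48.0.0/15 (116.48.0.0 - 116.49.255.255)
  116.48.96.0/19 (116.48.96.0 - 116.48.127.255)
Most specific is 116.48.96.0/19.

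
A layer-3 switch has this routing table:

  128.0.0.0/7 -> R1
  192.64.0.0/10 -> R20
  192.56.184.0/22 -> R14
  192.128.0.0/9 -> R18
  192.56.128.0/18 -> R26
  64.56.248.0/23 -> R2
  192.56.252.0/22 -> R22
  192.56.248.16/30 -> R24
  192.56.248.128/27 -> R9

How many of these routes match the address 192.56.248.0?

0

No listed prefix contains 192.56.248.0.
Total matching entries: 0.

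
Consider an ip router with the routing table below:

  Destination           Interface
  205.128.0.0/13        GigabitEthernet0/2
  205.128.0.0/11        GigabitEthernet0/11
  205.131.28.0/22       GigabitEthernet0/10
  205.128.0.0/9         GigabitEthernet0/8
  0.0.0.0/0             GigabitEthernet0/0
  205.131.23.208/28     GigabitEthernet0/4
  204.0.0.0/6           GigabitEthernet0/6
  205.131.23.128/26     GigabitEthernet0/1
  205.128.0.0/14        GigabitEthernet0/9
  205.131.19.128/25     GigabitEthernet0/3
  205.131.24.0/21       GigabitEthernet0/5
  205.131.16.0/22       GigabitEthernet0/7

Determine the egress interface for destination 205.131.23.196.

GigabitEthernet0/9

Routes whose prefix contains 205.131.23.196:
  0.0.0.0/0 (default, matches everything) -> GigabitEthernet0/0
  204.0.0.0/6 (204.0.0.0 - 207.255.255.255) -> GigabitEthernet0/6
  205.128.0.0/9 (205.128.0.0 - 205.255.255.255) -> GigabitEthernet0/8
  205.128.0.0/11 (205.128.0.0 - 205.159.255.255) -> GigabitEthernet0/11
  205.128.0.0/13 (205.128.0.0 - 205.135.255.255) -> GigabitEthernet0/2
  205.128.0.0/14 (205.128.0.0 - 205.131.255.255) -> GigabitEthernet0/9
More-specific entries that do NOT match:
  205.131.23.208/28 (205.131.23.208 - 205.131.23.223) does not contain 205.131.23.196
  205.131.23.128/26 (205.131.23.128 - 205.131.23.191) does not contain 205.131.23.196
  205.131.19.128/25 (205.131.19.128 - 205.131.19.255) does not contain 205.131.23.196
  205.131.28.0/22 (205.131.28.0 - 205.131.31.255) does not contain 205.131.23.196
  205.131.16.0/22 (205.131.16.0 - 205.131.19.255) does not contain 205.131.23.196
  205.131.24.0/21 (205.131.24.0 - 205.131.31.255) does not contain 205.131.23.196
Longest matching prefix is /14 -> interface GigabitEthernet0/9.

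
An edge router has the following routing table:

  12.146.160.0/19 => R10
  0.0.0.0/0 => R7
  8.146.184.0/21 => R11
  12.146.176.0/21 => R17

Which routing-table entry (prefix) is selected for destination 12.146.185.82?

Entries matching 12.146.185.82:
  0.0.0.0/0 (default, matches everything)
  12.146.160.0/19 (12.146.160.0 - 12.146.191.255)
Most specific is 12.146.160.0/19.

12.146.160.0/19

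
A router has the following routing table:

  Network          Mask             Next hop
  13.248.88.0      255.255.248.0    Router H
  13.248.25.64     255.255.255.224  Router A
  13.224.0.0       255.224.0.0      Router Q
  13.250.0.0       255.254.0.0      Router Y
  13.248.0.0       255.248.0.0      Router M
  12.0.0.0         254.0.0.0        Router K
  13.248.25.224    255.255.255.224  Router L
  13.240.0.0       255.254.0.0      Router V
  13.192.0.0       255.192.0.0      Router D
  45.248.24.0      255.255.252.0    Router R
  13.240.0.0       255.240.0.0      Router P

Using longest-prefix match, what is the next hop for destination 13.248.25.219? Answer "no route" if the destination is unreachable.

Routes whose prefix contains 13.248.25.219:
  12.0.0.0/7 (12.0.0.0 - 13.255.255.255) -> Router K
  13.192.0.0/10 (13.192.0.0 - 13.255.255.255) -> Router D
  13.224.0.0/11 (13.224.0.0 - 13.255.255.255) -> Router Q
  13.240.0.0/12 (13.240.0.0 - 13.255.255.255) -> Router P
  13.248.0.0/13 (13.248.0.0 - 13.255.255.255) -> Router M
More-specific entries that do NOT match:
  13.248.25.64/27 (13.248.25.64 - 13.248.25.95) does not contain 13.248.25.219
  13.248.25.224/27 (13.248.25.224 - 13.248.25.255) does not contain 13.248.25.219
  45.248.24.0/22 (45.248.24.0 - 45.248.27.255) does not contain 13.248.25.219
  13.248.88.0/21 (13.248.88.0 - 13.248.95.255) does not contain 13.248.25.219
  13.250.0.0/15 (13.250.0.0 - 13.251.255.255) does not contain 13.248.25.219
  13.240.0.0/15 (13.240.0.0 - 13.241.255.255) does not contain 13.248.25.219
Longest matching prefix is /13 -> next hop Router M.

Router M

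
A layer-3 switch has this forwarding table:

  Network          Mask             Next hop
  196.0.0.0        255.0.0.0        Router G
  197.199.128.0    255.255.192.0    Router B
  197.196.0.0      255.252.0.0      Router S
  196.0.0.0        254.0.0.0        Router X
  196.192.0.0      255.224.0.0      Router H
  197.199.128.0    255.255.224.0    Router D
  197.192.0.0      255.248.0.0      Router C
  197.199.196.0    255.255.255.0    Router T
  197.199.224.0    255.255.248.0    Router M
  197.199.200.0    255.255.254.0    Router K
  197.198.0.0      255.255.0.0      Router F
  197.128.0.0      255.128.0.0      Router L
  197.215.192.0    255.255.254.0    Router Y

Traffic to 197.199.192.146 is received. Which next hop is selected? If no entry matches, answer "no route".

Routes whose prefix contains 197.199.192.146:
  196.0.0.0/7 (196.0.0.0 - 197.255.255.255) -> Router X
  197.128.0.0/9 (197.128.0.0 - 197.255.255.255) -> Router L
  197.192.0.0/13 (197.192.0.0 - 197.199.255.255) -> Router C
  197.196.0.0/14 (197.196.0.0 - 197.199.255.255) -> Router S
More-specific entries that do NOT match:
  197.199.196.0/24 (197.199.196.0 - 197.199.196.255) does not contain 197.199.192.146
  197.199.200.0/23 (197.199.200.0 - 197.199.201.255) does not contain 197.199.192.146
  197.215.192.0/23 (197.215.192.0 - 197.215.193.255) does not contain 197.199.192.146
  197.199.224.0/21 (197.199.224.0 - 197.199.231.255) does not contain 197.199.192.146
  197.199.128.0/19 (197.199.128.0 - 197.199.159.255) does not contain 197.199.192.146
  197.199.128.0/18 (197.199.128.0 - 197.199.191.255) does not contain 197.199.192.146
  197.198.0.0/16 (197.198.0.0 - 197.198.255.255) does not contain 197.199.192.146
Longest matching prefix is /14 -> next hop Router S.

Router S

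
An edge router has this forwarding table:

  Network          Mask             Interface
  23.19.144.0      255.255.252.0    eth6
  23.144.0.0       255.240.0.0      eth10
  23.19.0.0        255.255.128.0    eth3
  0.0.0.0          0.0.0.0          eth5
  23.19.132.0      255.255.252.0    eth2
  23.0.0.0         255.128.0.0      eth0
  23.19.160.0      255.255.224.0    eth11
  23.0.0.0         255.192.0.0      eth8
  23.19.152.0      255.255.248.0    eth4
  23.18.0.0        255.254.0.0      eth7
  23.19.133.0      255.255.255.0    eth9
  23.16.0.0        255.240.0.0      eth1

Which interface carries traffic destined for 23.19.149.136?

Routes whose prefix contains 23.19.149.136:
  0.0.0.0/0 (default, matches everything) -> eth5
  23.0.0.0/9 (23.0.0.0 - 23.127.255.255) -> eth0
  23.0.0.0/10 (23.0.0.0 - 23.63.255.255) -> eth8
  23.16.0.0/12 (23.16.0.0 - 23.31.255.255) -> eth1
  23.18.0.0/15 (23.18.0.0 - 23.19.255.255) -> eth7
More-specific entries that do NOT match:
  23.19.133.0/24 (23.19.133.0 - 23.19.133.255) does not contain 23.19.149.136
  23.19.144.0/22 (23.19.144.0 - 23.19.147.255) does not contain 23.19.149.136
  23.19.132.0/22 (23.19.132.0 - 23.19.135.255) does not contain 23.19.149.136
  23.19.152.0/21 (23.19.152.0 - 23.19.159.255) does not contain 23.19.149.136
  23.19.160.0/19 (23.19.160.0 - 23.19.191.255) does not contain 23.19.149.136
  23.19.0.0/17 (23.19.0.0 - 23.19.127.255) does not contain 23.19.149.136
Longest matching prefix is /15 -> interface eth7.

eth7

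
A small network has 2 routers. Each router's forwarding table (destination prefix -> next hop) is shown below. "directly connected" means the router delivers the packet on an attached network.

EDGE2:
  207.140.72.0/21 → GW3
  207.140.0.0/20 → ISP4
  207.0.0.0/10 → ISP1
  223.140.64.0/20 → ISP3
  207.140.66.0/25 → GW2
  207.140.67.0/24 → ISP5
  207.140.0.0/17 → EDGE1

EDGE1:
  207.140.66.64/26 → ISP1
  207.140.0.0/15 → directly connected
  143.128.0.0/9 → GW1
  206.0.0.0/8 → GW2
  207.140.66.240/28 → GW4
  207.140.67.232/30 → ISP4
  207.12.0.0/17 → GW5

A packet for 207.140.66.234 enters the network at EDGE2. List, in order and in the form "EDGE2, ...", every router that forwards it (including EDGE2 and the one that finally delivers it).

EDGE2, EDGE1

At EDGE2: longest match for 207.140.66.234 is 207.140.0.0/17 -> EDGE1
At EDGE1: longest match for 207.140.66.234 is 207.140.0.0/15 -> directly connected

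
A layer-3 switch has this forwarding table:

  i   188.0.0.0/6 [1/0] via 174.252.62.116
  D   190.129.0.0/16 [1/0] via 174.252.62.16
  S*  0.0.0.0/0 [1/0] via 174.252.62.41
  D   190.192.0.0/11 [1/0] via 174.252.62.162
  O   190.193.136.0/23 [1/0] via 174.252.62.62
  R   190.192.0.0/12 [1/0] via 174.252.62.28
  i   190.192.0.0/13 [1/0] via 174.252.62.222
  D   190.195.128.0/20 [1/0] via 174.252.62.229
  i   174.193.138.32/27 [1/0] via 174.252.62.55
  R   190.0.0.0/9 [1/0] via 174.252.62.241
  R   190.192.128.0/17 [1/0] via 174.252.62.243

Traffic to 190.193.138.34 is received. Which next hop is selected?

Routes whose prefix contains 190.193.138.34:
  0.0.0.0/0 (default, matches everything) -> 174.252.62.41
  188.0.0.0/6 (188.0.0.0 - 191.255.255.255) -> 174.252.62.116
  190.192.0.0/11 (190.192.0.0 - 190.223.255.255) -> 174.252.62.162
  190.192.0.0/12 (190.192.0.0 - 190.207.255.255) -> 174.252.62.28
  190.192.0.0/13 (190.192.0.0 - 190.199.255.255) -> 174.252.62.222
More-specific entries that do NOT match:
  174.193.138.32/27 (174.193.138.32 - 174.193.138.63) does not contain 190.193.138.34
  190.193.136.0/23 (190.193.136.0 - 190.193.137.255) does not contain 190.193.138.34
  190.195.128.0/20 (190.195.128.0 - 190.195.143.255) does not contain 190.193.138.34
  190.192.128.0/17 (190.192.128.0 - 190.192.255.255) does not contain 190.193.138.34
  190.129.0.0/16 (190.129.0.0 - 190.129.255.255) does not contain 190.193.138.34
Longest matching prefix is /13 -> next hop 174.252.62.222.

174.252.62.222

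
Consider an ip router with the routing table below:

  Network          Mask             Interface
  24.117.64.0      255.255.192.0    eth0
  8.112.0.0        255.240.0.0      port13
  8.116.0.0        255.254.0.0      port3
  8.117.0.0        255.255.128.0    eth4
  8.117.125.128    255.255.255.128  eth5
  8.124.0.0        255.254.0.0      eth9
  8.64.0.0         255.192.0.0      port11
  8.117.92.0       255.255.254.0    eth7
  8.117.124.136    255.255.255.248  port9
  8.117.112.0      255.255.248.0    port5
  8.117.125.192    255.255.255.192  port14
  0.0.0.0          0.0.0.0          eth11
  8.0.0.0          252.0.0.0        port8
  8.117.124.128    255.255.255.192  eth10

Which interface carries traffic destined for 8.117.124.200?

Routes whose prefix contains 8.117.124.200:
  0.0.0.0/0 (default, matches everything) -> eth11
  8.0.0.0/6 (8.0.0.0 - 11.255.255.255) -> port8
  8.64.0.0/10 (8.64.0.0 - 8.127.255.255) -> port11
  8.112.0.0/12 (8.112.0.0 - 8.127.255.255) -> port13
  8.116.0.0/15 (8.116.0.0 - 8.117.255.255) -> port3
  8.117.0.0/17 (8.117.0.0 - 8.117.127.255) -> eth4
More-specific entries that do NOT match:
  8.117.124.136/29 (8.117.124.136 - 8.117.124.143) does not contain 8.117.124.200
  8.117.125.192/26 (8.117.125.192 - 8.117.125.255) does not contain 8.117.124.200
  8.117.124.128/26 (8.117.124.128 - 8.117.124.191) does not contain 8.117.124.200
  8.117.125.128/25 (8.117.125.128 - 8.117.125.255) does not contain 8.117.124.200
  8.117.92.0/23 (8.117.92.0 - 8.117.93.255) does not contain 8.117.124.200
  8.117.112.0/21 (8.117.112.0 - 8.117.119.255) does not contain 8.117.124.200
  24.117.64.0/18 (24.117.64.0 - 24.117.127.255) does not contain 8.117.124.200
Longest matching prefix is /17 -> interface eth4.

eth4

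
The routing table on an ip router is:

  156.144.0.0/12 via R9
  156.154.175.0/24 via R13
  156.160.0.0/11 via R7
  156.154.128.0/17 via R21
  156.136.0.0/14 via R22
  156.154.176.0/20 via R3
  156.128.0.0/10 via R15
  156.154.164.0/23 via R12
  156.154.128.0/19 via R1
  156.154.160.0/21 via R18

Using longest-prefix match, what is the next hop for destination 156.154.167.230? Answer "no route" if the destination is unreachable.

R18

Routes whose prefix contains 156.154.167.230:
  156.128.0.0/10 (156.128.0.0 - 156.191.255.255) -> R15
  156.144.0.0/12 (156.144.0.0 - 156.159.255.255) -> R9
  156.154.128.0/17 (156.154.128.0 - 156.154.255.255) -> R21
  156.154.160.0/21 (156.154.160.0 - 156.154.167.255) -> R18
More-specific entries that do NOT match:
  156.154.175.0/24 (156.154.175.0 - 156.154.175.255) does not contain 156.154.167.230
  156.154.164.0/23 (156.154.164.0 - 156.154.165.255) does not contain 156.154.167.230
Longest matching prefix is /21 -> next hop R18.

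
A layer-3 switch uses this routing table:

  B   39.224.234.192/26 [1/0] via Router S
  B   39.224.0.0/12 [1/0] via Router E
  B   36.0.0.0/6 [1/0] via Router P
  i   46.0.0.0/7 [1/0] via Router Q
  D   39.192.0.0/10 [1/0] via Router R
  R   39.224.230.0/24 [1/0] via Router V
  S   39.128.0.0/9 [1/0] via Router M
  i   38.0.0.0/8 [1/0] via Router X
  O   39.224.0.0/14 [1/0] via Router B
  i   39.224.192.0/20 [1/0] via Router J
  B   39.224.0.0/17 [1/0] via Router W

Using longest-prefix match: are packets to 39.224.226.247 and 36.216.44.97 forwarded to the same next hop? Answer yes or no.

no

39.224.226.247: longest match 39.224.0.0/14 -> Router B
36.216.44.97: longest match 36.0.0.0/6 -> Router P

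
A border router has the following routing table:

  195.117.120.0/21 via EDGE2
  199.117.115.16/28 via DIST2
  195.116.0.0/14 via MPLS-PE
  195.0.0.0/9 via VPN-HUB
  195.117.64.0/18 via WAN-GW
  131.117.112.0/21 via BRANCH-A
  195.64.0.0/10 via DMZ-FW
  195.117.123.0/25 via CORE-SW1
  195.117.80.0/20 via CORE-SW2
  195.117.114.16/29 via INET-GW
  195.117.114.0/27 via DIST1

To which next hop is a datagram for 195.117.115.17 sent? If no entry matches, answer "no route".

Routes whose prefix contains 195.117.115.17:
  195.0.0.0/9 (195.0.0.0 - 195.127.255.255) -> VPN-HUB
  195.64.0.0/10 (195.64.0.0 - 195.127.255.255) -> DMZ-FW
  195.116.0.0/14 (195.116.0.0 - 195.119.255.255) -> MPLS-PE
  195.117.64.0/18 (195.117.64.0 - 195.117.127.255) -> WAN-GW
More-specific entries that do NOT match:
  195.117.114.16/29 (195.117.114.16 - 195.117.114.23) does not contain 195.117.115.17
  199.117.115.16/28 (199.117.115.16 - 199.117.115.31) does not contain 195.117.115.17
  195.117.114.0/27 (195.117.114.0 - 195.117.114.31) does not contain 195.117.115.17
  195.117.123.0/25 (195.117.123.0 - 195.117.123.127) does not contain 195.117.115.17
  195.117.120.0/21 (195.117.120.0 - 195.117.127.255) does not contain 195.117.115.17
  131.117.112.0/21 (131.117.112.0 - 131.117.119.255) does not contain 195.117.115.17
  195.117.80.0/20 (195.117.80.0 - 195.117.95.255) does not contain 195.117.115.17
Longest matching prefix is /18 -> next hop WAN-GW.

WAN-GW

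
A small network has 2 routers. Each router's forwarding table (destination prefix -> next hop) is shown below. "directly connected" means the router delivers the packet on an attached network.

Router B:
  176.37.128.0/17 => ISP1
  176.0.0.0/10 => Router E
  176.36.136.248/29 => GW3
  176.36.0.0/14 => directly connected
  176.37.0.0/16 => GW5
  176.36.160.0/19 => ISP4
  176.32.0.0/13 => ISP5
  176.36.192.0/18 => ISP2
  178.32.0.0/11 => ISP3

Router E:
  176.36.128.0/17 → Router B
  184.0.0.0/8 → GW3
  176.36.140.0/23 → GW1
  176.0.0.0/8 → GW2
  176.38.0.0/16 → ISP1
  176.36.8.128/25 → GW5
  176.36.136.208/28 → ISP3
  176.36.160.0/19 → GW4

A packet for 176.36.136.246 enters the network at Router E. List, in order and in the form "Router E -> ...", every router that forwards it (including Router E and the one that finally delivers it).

Router E -> Router B

At Router E: longest match for 176.36.136.246 is 176.36.128.0/17 -> Router B
At Router B: longest match for 176.36.136.246 is 176.36.0.0/14 -> directly connected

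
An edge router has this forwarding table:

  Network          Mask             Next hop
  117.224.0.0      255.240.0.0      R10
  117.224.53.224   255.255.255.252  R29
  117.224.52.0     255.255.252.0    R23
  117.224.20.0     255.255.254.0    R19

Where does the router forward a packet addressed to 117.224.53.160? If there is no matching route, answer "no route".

R23

Routes whose prefix contains 117.224.53.160:
  117.224.0.0/12 (117.224.0.0 - 117.239.255.255) -> R10
  117.224.52.0/22 (117.224.52.0 - 117.224.55.255) -> R23
More-specific entries that do NOT match:
  117.224.53.224/30 (117.224.53.224 - 117.224.53.227) does not contain 117.224.53.160
  117.224.20.0/23 (117.224.20.0 - 117.224.21.255) does not contain 117.224.53.160
Longest matching prefix is /22 -> next hop R23.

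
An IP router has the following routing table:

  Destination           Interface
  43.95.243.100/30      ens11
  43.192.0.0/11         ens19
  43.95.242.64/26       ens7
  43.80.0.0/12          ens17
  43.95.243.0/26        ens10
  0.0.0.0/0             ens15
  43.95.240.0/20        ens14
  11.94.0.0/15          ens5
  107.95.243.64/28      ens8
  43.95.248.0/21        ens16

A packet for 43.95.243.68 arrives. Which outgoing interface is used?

ens14

Routes whose prefix contains 43.95.243.68:
  0.0.0.0/0 (default, matches everything) -> ens15
  43.80.0.0/12 (43.80.0.0 - 43.95.255.255) -> ens17
  43.95.240.0/20 (43.95.240.0 - 43.95.255.255) -> ens14
More-specific entries that do NOT match:
  43.95.243.100/30 (43.95.243.100 - 43.95.243.103) does not contain 43.95.243.68
  107.95.243.64/28 (107.95.243.64 - 107.95.243.79) does not contain 43.95.243.68
  43.95.242.64/26 (43.95.242.64 - 43.95.242.127) does not contain 43.95.243.68
  43.95.243.0/26 (43.95.243.0 - 43.95.243.63) does not contain 43.95.243.68
  43.95.248.0/21 (43.95.248.0 - 43.95.255.255) does not contain 43.95.243.68
Longest matching prefix is /20 -> interface ens14.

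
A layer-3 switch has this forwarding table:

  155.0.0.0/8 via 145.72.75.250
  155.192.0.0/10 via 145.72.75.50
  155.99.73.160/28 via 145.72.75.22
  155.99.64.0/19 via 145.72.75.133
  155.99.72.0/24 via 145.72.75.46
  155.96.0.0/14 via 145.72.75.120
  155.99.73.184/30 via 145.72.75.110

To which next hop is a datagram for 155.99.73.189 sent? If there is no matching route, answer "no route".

Routes whose prefix contains 155.99.73.189:
  155.0.0.0/8 (155.0.0.0 - 155.255.255.255) -> 145.72.75.250
  155.96.0.0/14 (155.96.0.0 - 155.99.255.255) -> 145.72.75.120
  155.99.64.0/19 (155.99.64.0 - 155.99.95.255) -> 145.72.75.133
More-specific entries that do NOT match:
  155.99.73.184/30 (155.99.73.184 - 155.99.73.187) does not contain 155.99.73.189
  155.99.73.160/28 (155.99.73.160 - 155.99.73.175) does not contain 155.99.73.189
  155.99.72.0/24 (155.99.72.0 - 155.99.72.255) does not contain 155.99.73.189
Longest matching prefix is /19 -> next hop 145.72.75.133.

145.72.75.133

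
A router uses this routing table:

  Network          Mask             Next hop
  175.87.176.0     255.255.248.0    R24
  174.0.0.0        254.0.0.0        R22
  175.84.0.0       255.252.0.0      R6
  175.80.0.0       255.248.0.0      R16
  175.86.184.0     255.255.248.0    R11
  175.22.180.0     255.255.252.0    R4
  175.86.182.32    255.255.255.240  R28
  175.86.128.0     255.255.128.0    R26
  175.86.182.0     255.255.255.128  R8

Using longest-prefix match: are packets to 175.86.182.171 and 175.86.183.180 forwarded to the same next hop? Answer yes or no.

175.86.182.171: longest match 175.86.128.0/17 -> R26
175.86.183.180: longest match 175.86.128.0/17 -> R26

yes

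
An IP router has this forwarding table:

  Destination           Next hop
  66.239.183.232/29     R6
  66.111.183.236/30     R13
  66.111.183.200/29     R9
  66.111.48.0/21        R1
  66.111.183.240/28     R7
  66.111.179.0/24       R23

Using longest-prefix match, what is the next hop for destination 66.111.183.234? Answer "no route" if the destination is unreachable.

no route

No entry's prefix contains 66.111.183.234; there is no default route.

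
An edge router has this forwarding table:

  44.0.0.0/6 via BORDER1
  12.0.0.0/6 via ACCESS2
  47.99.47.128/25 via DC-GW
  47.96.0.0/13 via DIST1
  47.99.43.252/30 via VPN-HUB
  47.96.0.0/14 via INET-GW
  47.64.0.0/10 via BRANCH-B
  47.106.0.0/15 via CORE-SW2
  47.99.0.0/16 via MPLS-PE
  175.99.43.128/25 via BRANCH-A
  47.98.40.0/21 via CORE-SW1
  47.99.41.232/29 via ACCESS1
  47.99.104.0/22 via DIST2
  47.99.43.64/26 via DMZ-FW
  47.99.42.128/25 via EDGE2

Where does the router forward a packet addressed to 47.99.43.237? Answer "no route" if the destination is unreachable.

MPLS-PE

Routes whose prefix contains 47.99.43.237:
  44.0.0.0/6 (44.0.0.0 - 47.255.255.255) -> BORDER1
  47.64.0.0/10 (47.64.0.0 - 47.127.255.255) -> BRANCH-B
  47.96.0.0/13 (47.96.0.0 - 47.103.255.255) -> DIST1
  47.96.0.0/14 (47.96.0.0 - 47.99.255.255) -> INET-GW
  47.99.0.0/16 (47.99.0.0 - 47.99.255.255) -> MPLS-PE
More-specific entries that do NOT match:
  47.99.43.252/30 (47.99.43.252 - 47.99.43.255) does not contain 47.99.43.237
  47.99.41.232/29 (47.99.41.232 - 47.99.41.239) does not contain 47.99.43.237
  47.99.43.64/26 (47.99.43.64 - 47.99.43.127) does not contain 47.99.43.237
  47.99.47.128/25 (47.99.47.128 - 47.99.47.255) does not contain 47.99.43.237
  175.99.43.128/25 (175.99.43.128 - 175.99.43.255) does not contain 47.99.43.237
  47.99.42.128/25 (47.99.42.128 - 47.99.42.255) does not contain 47.99.43.237
  47.99.104.0/22 (47.99.104.0 - 47.99.107.255) does not contain 47.99.43.237
  47.98.40.0/21 (47.98.40.0 - 47.98.47.255) does not contain 47.99.43.237
Longest matching prefix is /16 -> next hop MPLS-PE.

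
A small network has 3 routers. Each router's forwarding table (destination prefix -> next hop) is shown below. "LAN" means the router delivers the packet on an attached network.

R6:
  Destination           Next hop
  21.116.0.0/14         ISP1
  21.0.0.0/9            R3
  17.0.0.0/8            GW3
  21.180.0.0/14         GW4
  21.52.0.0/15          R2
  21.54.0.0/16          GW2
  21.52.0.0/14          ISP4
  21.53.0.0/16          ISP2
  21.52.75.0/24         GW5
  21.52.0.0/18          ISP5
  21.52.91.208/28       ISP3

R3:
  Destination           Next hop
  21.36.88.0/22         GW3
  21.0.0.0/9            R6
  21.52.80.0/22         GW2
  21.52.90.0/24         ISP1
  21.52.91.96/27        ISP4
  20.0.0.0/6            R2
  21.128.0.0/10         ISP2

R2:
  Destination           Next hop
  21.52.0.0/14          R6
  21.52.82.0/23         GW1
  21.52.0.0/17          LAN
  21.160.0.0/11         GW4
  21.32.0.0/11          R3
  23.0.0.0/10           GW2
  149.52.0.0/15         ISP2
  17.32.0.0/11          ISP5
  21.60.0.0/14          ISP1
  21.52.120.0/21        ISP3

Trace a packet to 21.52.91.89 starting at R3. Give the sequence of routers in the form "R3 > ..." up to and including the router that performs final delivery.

At R3: longest match for 21.52.91.89 is 21.0.0.0/9 -> R6
At R6: longest match for 21.52.91.89 is 21.52.0.0/15 -> R2
At R2: longest match for 21.52.91.89 is 21.52.0.0/17 -> LAN

R3 > R6 > R2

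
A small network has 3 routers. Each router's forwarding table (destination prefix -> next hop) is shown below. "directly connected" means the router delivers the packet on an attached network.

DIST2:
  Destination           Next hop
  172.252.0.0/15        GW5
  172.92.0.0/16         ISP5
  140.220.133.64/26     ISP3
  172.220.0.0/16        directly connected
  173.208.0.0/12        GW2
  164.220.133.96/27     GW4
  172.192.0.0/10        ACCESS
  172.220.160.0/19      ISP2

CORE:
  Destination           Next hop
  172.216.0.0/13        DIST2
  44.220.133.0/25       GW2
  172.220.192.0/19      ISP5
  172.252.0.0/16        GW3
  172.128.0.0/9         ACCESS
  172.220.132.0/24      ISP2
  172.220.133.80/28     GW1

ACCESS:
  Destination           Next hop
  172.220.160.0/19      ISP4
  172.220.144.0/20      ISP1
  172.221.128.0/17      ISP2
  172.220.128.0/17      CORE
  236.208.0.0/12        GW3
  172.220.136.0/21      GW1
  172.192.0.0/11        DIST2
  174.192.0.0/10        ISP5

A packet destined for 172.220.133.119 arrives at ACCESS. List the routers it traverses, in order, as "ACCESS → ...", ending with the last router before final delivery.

At ACCESS: longest match for 172.220.133.119 is 172.220.128.0/17 -> CORE
At CORE: longest match for 172.220.133.119 is 172.216.0.0/13 -> DIST2
At DIST2: longest match for 172.220.133.119 is 172.220.0.0/16 -> directly connected

ACCESS → CORE → DIST2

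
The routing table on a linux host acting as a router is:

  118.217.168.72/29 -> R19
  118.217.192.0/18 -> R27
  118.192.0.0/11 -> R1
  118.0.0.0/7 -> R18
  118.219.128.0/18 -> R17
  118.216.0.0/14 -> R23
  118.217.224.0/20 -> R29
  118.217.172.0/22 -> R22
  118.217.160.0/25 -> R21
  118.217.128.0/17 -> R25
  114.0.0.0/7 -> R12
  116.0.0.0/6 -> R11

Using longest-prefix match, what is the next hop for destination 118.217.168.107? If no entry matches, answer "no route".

R25

Routes whose prefix contains 118.217.168.107:
  116.0.0.0/6 (116.0.0.0 - 119.255.255.255) -> R11
  118.0.0.0/7 (118.0.0.0 - 119.255.255.255) -> R18
  118.192.0.0/11 (118.192.0.0 - 118.223.255.255) -> R1
  118.216.0.0/14 (118.216.0.0 - 118.219.255.255) -> R23
  118.217.128.0/17 (118.217.128.0 - 118.217.255.255) -> R25
More-specific entries that do NOT match:
  118.217.168.72/29 (118.217.168.72 - 118.217.168.79) does not contain 118.217.168.107
  118.217.160.0/25 (118.217.160.0 - 118.217.160.127) does not contain 118.217.168.107
  118.217.172.0/22 (118.217.172.0 - 118.217.175.255) does not contain 118.217.168.107
  118.217.224.0/20 (118.217.224.0 - 118.217.239.255) does not contain 118.217.168.107
  118.217.192.0/18 (118.217.192.0 - 118.217.255.255) does not contain 118.217.168.107
  118.219.128.0/18 (118.219.128.0 - 118.219.191.255) does not contain 118.217.168.107
Longest matching prefix is /17 -> next hop R25.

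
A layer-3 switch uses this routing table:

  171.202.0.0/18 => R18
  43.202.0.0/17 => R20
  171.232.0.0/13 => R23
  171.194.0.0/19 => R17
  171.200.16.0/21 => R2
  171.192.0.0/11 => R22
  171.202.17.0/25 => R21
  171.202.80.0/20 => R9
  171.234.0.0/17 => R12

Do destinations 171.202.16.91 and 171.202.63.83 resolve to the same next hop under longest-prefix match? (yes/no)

171.202.16.91: longest match 171.202.0.0/18 -> R18
171.202.63.83: longest match 171.202.0.0/18 -> R18

yes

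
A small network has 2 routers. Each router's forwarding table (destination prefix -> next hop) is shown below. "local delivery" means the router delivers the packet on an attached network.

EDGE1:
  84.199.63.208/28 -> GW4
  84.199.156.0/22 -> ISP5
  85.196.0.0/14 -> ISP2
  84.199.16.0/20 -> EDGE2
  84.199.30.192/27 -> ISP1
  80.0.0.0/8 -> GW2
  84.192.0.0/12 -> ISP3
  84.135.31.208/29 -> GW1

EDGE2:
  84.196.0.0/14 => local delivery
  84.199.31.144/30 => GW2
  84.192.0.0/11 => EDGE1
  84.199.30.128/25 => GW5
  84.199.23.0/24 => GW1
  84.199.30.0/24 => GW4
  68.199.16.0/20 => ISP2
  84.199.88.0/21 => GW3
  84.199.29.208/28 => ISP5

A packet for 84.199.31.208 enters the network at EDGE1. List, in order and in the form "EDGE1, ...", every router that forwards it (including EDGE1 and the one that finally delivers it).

EDGE1, EDGE2

At EDGE1: longest match for 84.199.31.208 is 84.199.16.0/20 -> EDGE2
At EDGE2: longest match for 84.199.31.208 is 84.196.0.0/14 -> local delivery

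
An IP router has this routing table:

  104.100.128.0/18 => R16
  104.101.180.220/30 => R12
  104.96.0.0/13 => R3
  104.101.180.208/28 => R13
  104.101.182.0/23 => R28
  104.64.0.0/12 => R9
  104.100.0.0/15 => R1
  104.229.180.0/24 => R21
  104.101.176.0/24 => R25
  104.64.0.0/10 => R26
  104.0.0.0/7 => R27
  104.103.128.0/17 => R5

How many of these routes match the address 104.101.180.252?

Prefixes containing 104.101.180.252:
  104.0.0.0/7 (104.0.0.0 - 105.255.255.255)
  104.64.0.0/10 (104.64.0.0 - 104.127.255.255)
  104.96.0.0/13 (104.96.0.0 - 104.103.255.255)
  104.100.0.0/15 (104.100.0.0 - 104.101.255.255)
Total matching entries: 4.

4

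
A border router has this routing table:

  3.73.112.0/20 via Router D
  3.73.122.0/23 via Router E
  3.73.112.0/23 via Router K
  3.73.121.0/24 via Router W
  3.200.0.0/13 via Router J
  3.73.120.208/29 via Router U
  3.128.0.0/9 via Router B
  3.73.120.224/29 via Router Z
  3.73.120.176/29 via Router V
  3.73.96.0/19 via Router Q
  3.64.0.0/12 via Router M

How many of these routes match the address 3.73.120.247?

Prefixes containing 3.73.120.247:
  3.64.0.0/12 (3.64.0.0 - 3.79.255.255)
  3.73.96.0/19 (3.73.96.0 - 3.73.127.255)
  3.73.112.0/20 (3.73.112.0 - 3.73.127.255)
Total matching entries: 3.

3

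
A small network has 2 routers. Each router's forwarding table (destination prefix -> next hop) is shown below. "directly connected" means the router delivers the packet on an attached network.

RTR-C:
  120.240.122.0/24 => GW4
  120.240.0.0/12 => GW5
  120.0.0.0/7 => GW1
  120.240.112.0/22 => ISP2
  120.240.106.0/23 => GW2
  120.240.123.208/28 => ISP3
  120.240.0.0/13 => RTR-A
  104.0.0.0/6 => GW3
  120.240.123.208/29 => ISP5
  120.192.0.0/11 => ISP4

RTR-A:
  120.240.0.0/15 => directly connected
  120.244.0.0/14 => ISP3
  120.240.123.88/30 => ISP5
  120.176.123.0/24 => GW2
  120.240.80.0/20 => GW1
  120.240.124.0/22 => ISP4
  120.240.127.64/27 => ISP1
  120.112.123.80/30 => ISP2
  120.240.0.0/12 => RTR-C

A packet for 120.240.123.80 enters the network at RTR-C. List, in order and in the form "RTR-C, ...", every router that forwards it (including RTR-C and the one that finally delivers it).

At RTR-C: longest match for 120.240.123.80 is 120.240.0.0/13 -> RTR-A
At RTR-A: longest match for 120.240.123.80 is 120.240.0.0/15 -> directly connected

RTR-C, RTR-A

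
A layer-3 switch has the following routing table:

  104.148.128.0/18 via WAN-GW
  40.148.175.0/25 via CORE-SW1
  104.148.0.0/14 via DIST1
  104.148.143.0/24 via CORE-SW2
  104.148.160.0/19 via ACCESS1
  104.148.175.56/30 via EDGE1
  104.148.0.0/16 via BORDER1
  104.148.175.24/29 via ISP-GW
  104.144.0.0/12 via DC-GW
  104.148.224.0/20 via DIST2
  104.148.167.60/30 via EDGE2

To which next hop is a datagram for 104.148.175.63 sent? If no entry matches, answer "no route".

ACCESS1

Routes whose prefix contains 104.148.175.63:
  104.144.0.0/12 (104.144.0.0 - 104.159.255.255) -> DC-GW
  104.148.0.0/14 (104.148.0.0 - 104.151.255.255) -> DIST1
  104.148.0.0/16 (104.148.0.0 - 104.148.255.255) -> BORDER1
  104.148.128.0/18 (104.148.128.0 - 104.148.191.255) -> WAN-GW
  104.148.160.0/19 (104.148.160.0 - 104.148.191.255) -> ACCESS1
More-specific entries that do NOT match:
  104.148.175.56/30 (104.148.175.56 - 104.148.175.59) does not contain 104.148.175.63
  104.148.167.60/30 (104.148.167.60 - 104.148.167.63) does not contain 104.148.175.63
  104.148.175.24/29 (104.148.175.24 - 104.148.175.31) does not contain 104.148.175.63
  40.148.175.0/25 (40.148.175.0 - 40.148.175.127) does not contain 104.148.175.63
  104.148.143.0/24 (104.148.143.0 - 104.148.143.255) does not contain 104.148.175.63
  104.148.224.0/20 (104.148.224.0 - 104.148.239.255) does not contain 104.148.175.63
Longest matching prefix is /19 -> next hop ACCESS1.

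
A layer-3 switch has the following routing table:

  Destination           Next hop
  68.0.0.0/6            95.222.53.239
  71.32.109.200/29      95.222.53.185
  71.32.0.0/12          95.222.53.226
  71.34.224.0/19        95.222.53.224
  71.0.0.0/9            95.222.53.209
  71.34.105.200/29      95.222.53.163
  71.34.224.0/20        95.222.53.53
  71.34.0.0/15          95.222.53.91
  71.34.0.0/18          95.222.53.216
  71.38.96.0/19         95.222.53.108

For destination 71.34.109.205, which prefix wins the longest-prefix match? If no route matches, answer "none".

71.34.0.0/15

Entries matching 71.34.109.205:
  68.0.0.0/6 (68.0.0.0 - 71.255.255.255)
  71.0.0.0/9 (71.0.0.0 - 71.127.255.255)
  71.32.0.0/12 (71.32.0.0 - 71.47.255.255)
  71.34.0.0/15 (71.34.0.0 - 71.35.255.255)
Most specific is 71.34.0.0/15.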